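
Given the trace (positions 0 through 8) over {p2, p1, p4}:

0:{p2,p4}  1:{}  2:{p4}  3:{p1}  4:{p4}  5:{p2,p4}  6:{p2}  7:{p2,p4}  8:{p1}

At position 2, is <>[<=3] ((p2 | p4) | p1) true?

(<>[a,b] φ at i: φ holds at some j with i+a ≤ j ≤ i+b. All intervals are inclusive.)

Holds

Check ((p2 | p4) | p1) at each j in [2,5]:
  j=2: true
  j=3: true
  j=4: true
  j=5: true
Found at j=2 → formula holds.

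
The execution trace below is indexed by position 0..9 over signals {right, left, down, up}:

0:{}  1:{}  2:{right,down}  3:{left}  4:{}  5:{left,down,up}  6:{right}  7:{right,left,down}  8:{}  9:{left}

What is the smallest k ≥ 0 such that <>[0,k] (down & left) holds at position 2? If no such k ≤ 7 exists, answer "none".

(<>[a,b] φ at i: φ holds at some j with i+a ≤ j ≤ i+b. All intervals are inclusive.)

Scan j = 2,3,… for (down & left):
  j=2: fails
  j=3: fails
  j=4: fails
  j=5: holds
First hit at j=5, so smallest k = 5-2 = 3.

3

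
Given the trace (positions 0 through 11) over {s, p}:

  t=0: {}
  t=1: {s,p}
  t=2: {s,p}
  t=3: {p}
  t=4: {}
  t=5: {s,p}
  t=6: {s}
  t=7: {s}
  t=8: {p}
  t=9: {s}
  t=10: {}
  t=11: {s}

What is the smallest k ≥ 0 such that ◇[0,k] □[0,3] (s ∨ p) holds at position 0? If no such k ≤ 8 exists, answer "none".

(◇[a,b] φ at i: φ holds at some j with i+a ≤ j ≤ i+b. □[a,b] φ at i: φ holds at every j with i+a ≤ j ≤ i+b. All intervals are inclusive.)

Scan j = 0,1,… for □[0,3] (s ∨ p):
  j=0: fails
  j=1: fails
  j=2: fails
  j=3: fails
  j=4: fails
  j=5: holds
First hit at j=5, so smallest k = 5-0 = 5.

5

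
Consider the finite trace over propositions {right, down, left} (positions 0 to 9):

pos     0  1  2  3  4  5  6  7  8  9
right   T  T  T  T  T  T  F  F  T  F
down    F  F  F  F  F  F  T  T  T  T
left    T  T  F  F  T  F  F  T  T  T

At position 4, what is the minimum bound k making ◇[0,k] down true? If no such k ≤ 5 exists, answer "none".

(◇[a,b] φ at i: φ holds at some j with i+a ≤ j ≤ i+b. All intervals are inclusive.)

Scan j = 4,5,… for down:
  j=4: fails
  j=5: fails
  j=6: holds
First hit at j=6, so smallest k = 6-4 = 2.

2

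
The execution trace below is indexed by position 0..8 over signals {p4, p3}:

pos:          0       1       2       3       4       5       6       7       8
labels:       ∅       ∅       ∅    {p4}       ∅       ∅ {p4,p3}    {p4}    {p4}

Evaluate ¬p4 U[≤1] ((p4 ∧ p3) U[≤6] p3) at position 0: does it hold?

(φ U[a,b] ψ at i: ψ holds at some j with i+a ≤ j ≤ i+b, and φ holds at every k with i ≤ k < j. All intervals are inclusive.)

False

Need some j in [0,1] with ((p4 ∧ p3) U[≤6] p3), and ¬p4 at every k in [0,j-1].
  j=0: ((p4 ∧ p3) U[≤6] p3) — fails.
  j=1: ((p4 ∧ p3) U[≤6] p3) — fails.
No j in the window works → until fails.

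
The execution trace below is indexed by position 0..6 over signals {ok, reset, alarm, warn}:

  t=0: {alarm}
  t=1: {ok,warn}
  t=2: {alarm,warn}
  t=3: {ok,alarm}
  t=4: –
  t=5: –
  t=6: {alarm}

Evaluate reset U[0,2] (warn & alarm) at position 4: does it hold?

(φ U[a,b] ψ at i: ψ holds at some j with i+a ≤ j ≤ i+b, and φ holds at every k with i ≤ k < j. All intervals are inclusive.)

Does not hold

Need some j in [4,6] with (warn & alarm), and reset at every k in [4,j-1].
  j=4: (warn & alarm) false.
  j=5: (warn & alarm) false.
  j=6: (warn & alarm) false.
No j in the window works → until fails.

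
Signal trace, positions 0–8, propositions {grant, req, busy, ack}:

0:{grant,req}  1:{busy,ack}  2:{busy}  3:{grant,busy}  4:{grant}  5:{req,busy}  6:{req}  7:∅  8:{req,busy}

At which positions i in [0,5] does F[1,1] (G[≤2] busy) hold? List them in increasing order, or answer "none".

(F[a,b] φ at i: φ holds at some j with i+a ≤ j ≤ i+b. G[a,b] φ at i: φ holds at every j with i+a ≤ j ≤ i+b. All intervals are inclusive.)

Evaluate at each i in [0,5]:
  i=0: ✓ (witness j=1)
  i=1: ✗ (none in [2,2])
  i=2: ✗ (none in [3,3])
  i=3: ✗ (none in [4,4])
  i=4: ✗ (none in [5,5])
  i=5: ✗ (none in [6,6])

0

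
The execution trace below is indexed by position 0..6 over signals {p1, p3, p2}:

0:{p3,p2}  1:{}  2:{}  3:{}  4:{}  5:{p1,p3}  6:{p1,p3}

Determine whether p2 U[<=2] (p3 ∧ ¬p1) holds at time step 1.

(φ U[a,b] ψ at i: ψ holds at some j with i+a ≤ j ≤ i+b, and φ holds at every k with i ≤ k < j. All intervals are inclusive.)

Does not hold

Need some j in [1,3] with (p3 ∧ ¬p1), and p2 at every k in [1,j-1].
  j=1: (p3 ∧ ¬p1) false.
  j=2: (p3 ∧ ¬p1) false.
  j=3: (p3 ∧ ¬p1) false.
No j in the window works → until fails.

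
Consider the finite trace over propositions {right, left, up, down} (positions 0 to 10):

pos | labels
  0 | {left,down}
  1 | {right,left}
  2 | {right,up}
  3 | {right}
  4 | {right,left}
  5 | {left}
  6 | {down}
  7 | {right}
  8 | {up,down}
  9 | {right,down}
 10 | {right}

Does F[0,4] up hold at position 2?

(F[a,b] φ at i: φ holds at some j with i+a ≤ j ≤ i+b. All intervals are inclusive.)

Check up at each j in [2,6]:
  j=2: true
  j=3: false
  j=4: false
  j=5: false
  j=6: false
Found at j=2 → formula holds.

Yes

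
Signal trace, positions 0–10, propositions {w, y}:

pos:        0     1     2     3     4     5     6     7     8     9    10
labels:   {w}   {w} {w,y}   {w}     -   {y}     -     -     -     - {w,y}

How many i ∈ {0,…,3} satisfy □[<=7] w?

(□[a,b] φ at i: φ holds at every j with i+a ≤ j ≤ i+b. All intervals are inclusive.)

0

Evaluate at each i in [0,3]:
  i=0: ✗ (fails at j=4)
  i=1: ✗ (fails at j=4)
  i=2: ✗ (fails at j=4)
  i=3: ✗ (fails at j=4)
Positions where it holds: {} → 0.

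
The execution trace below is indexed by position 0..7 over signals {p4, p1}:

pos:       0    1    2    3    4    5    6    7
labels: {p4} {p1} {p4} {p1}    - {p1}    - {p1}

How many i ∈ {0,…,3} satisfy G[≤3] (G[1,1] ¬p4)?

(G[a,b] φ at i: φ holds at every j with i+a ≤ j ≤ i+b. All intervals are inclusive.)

2

Evaluate at each i in [0,3]:
  i=0: ✗ (fails at j=1)
  i=1: ✗ (fails at j=1)
  i=2: ✓ (all of [2,5])
  i=3: ✓ (all of [3,6])
Positions where it holds: {2, 3} → 2.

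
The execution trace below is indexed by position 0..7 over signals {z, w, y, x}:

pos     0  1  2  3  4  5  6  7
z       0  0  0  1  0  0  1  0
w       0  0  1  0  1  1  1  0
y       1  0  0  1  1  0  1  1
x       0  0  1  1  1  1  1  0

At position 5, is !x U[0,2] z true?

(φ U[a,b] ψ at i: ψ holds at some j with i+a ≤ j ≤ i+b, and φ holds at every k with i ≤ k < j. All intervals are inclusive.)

No

Need some j in [5,7] with z, and !x at every k in [5,j-1].
  j=5: z false.
  j=6: z holds, but !x fails at k=5 → not this j.
  j=7: z false.
No j in the window works → until fails.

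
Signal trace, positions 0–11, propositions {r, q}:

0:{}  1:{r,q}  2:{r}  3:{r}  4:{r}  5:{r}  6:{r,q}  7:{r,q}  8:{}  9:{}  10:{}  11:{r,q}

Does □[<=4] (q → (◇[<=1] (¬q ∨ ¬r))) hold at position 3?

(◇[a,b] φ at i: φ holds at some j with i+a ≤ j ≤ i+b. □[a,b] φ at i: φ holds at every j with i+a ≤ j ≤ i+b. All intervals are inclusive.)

Check (q → (◇[<=1] (¬q ∨ ¬r))) at every j in [3,7]:
  j=3: antecedent false → ✓
  j=4: antecedent false → ✓
  j=5: antecedent false → ✓
  j=6: antecedent true; consequent fails (none in [6,7]) → ✗
  j=7: antecedent true; consequent holds (witness at 8) → ✓
Fails at j=6 → formula fails.

No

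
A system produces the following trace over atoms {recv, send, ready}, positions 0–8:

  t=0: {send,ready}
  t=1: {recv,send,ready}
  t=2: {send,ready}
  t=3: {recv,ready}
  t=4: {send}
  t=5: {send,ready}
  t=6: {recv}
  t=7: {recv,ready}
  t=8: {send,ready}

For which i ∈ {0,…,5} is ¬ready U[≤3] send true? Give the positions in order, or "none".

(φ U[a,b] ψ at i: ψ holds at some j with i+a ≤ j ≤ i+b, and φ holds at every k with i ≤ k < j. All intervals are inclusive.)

Evaluate at each i in [0,5]:
  i=0: ✓ (rhs at j=0)
  i=1: ✓ (rhs at j=1)
  i=2: ✓ (rhs at j=2)
  i=3: ✗ (lhs fails at k=3 before rhs at j=4)
  i=4: ✓ (rhs at j=4)
  i=5: ✓ (rhs at j=5)

0, 1, 2, 4, 5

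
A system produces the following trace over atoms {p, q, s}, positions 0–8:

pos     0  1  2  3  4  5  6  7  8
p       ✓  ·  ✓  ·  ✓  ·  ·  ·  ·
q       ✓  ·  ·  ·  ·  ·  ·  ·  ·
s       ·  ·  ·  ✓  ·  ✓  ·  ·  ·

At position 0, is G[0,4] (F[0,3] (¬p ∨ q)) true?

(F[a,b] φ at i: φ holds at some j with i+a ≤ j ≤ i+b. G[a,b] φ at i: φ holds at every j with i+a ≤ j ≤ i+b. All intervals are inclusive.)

Check F[0,3] (¬p ∨ q) at every j in [0,4]:
  j=0: holds (witness at 0)
  j=1: holds (witness at 1)
  j=2: holds (witness at 3)
  j=3: holds (witness at 3)
  j=4: holds (witness at 5)
All positions satisfy it → formula holds.

Yes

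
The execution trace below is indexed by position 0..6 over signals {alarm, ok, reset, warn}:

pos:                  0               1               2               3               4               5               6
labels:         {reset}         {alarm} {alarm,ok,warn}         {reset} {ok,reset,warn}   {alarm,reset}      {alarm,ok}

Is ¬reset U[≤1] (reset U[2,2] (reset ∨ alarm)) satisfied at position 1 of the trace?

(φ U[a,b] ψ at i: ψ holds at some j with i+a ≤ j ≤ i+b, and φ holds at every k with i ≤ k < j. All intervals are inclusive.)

False

Need some j in [1,2] with (reset U[2,2] (reset ∨ alarm)), and ¬reset at every k in [1,j-1].
  j=1: (reset U[2,2] (reset ∨ alarm)) — fails.
  j=2: (reset U[2,2] (reset ∨ alarm)) — fails.
No j in the window works → until fails.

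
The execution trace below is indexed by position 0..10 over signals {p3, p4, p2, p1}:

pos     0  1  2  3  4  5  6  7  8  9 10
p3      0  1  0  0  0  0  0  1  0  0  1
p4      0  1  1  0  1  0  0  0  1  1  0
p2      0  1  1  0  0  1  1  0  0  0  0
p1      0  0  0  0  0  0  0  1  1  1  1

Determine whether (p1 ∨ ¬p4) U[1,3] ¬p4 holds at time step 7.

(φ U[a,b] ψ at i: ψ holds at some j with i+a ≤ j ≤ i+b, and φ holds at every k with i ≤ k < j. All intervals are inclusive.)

True

Need some j in [8,10] with ¬p4, and (p1 ∨ ¬p4) at every k in [7,j-1].
  j=8: ¬p4 false.
  j=9: ¬p4 false.
  j=10: ¬p4 holds; (p1 ∨ ¬p4) holds at every k in [7,9] → satisfied.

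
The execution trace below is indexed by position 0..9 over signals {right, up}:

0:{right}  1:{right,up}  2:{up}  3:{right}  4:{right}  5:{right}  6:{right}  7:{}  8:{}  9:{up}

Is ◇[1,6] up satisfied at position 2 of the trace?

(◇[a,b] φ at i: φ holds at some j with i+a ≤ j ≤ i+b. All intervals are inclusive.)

Check up at each j in [3,8]:
  j=3: false
  j=4: false
  j=5: false
  j=6: false
  j=7: false
  j=8: false
No position in the window satisfies it → formula fails.

No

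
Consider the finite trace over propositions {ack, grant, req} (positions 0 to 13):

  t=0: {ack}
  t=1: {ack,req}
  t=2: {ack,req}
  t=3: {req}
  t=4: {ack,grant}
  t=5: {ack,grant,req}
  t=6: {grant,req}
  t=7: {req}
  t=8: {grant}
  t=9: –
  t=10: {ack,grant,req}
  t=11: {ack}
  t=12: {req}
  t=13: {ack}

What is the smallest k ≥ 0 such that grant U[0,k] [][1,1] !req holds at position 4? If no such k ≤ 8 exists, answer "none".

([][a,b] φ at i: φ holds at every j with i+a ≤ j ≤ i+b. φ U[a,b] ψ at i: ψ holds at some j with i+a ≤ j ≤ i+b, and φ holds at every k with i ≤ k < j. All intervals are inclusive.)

Need earliest j ≥ 4 with [][1,1] !req, and grant at every k in [4,j-1].
  j=4: rhs fails.
  j=5: rhs fails.
  j=6: rhs fails.
  j=7: rhs holds; lhs holds on [4,6]. k = 3.

3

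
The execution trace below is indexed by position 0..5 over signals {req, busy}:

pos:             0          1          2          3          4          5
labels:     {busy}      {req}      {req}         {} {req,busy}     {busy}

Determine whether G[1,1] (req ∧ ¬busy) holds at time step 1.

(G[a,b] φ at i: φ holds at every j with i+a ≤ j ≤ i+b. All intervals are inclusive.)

True

Check (req ∧ ¬busy) at every j in [2,2]:
  j=2: true
All positions satisfy it → formula holds.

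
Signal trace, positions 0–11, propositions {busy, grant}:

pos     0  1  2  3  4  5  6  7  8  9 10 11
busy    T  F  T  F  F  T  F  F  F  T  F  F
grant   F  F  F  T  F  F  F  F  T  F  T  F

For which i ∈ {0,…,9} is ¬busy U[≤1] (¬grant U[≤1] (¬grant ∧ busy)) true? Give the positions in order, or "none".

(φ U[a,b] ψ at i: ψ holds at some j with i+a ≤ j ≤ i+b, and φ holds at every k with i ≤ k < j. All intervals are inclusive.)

Evaluate at each i in [0,9]:
  i=0: ✓ (rhs at j=0)
  i=1: ✓ (rhs at j=1)
  i=2: ✓ (rhs at j=2)
  i=3: ✓ (rhs at j=4; lhs holds on [3,3])
  i=4: ✓ (rhs at j=4)
  i=5: ✓ (rhs at j=5)
  i=6: ✗ (no rhs in [6,7])
  i=7: ✗ (no rhs in [7,8])
  i=8: ✓ (rhs at j=9; lhs holds on [8,8])
  i=9: ✓ (rhs at j=9)

0, 1, 2, 3, 4, 5, 8, 9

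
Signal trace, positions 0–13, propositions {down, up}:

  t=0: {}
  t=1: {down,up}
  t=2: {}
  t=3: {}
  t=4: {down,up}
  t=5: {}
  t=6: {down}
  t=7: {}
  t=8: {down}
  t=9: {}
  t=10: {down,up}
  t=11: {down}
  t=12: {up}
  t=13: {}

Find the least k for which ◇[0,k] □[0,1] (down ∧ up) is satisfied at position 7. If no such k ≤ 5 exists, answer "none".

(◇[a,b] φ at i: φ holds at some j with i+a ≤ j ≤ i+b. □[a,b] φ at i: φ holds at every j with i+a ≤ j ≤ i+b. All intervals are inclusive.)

Scan j = 7,8,… for □[0,1] (down ∧ up):
  j=7: fails
  j=8: fails
  j=9: fails
  j=10: fails
  j=11: fails
  j=12: fails
No j in [7,12] satisfies it → none.

none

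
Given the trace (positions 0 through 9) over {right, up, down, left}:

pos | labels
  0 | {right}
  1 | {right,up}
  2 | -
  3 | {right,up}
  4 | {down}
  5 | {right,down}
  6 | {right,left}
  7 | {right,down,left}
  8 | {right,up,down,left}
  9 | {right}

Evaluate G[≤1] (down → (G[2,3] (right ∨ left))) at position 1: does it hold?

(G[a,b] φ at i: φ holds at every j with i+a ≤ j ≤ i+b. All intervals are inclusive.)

Check (down → (G[2,3] (right ∨ left))) at every j in [1,2]:
  j=1: antecedent false → ✓
  j=2: antecedent false → ✓
All positions satisfy it → formula holds.

Yes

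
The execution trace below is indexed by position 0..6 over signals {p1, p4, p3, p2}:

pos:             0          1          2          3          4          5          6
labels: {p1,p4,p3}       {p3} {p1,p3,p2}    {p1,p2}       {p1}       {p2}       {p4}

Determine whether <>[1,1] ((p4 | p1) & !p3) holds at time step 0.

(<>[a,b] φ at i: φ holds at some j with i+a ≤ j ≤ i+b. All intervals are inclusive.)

False

Check ((p4 | p1) & !p3) at each j in [1,1]:
  j=1: false
No position in the window satisfies it → formula fails.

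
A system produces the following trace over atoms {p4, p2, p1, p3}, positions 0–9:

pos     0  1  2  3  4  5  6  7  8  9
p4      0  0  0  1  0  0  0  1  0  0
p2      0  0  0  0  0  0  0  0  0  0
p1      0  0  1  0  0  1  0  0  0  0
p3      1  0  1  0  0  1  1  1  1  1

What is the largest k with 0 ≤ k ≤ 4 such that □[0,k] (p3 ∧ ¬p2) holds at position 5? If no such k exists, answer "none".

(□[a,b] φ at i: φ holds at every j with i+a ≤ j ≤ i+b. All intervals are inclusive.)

(p3 ∧ ¬p2) must hold from j=5 onward; find where it first fails.
  j=5: holds
  j=6: holds
  j=7: holds
  j=8: holds
  j=9: holds
Holds through j=9; largest k = 4.

4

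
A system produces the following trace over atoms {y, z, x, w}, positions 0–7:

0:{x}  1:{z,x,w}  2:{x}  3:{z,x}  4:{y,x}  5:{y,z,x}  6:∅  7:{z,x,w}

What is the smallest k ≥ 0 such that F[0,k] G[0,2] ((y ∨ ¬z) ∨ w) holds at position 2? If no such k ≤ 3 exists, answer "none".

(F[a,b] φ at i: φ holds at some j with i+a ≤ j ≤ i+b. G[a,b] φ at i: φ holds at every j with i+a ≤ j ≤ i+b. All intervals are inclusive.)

Scan j = 2,3,… for G[0,2] ((y ∨ ¬z) ∨ w):
  j=2: fails
  j=3: fails
  j=4: holds
First hit at j=4, so smallest k = 4-2 = 2.

2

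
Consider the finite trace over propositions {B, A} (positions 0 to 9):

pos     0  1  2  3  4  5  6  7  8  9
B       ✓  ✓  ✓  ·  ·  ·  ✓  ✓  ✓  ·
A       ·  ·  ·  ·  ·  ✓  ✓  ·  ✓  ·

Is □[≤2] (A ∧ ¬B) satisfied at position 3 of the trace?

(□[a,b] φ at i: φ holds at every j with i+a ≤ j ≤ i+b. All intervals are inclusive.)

Does not hold

Check (A ∧ ¬B) at every j in [3,5]:
  j=3: false
  j=4: false
  j=5: true
Fails at j=3 → formula fails.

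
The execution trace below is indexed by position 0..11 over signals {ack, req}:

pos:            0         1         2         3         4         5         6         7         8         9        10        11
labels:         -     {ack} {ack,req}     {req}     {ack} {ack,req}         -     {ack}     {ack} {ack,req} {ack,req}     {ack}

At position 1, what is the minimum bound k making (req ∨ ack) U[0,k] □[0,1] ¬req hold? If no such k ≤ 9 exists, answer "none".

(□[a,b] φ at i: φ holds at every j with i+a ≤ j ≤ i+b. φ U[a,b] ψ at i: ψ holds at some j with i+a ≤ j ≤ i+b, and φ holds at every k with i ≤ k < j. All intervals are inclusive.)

5

Need earliest j ≥ 1 with □[0,1] ¬req, and (req ∨ ack) at every k in [1,j-1].
  j=1: rhs fails.
  j=2: rhs fails.
  j=3: rhs fails.
  j=4: rhs fails.
  j=5: rhs fails.
  j=6: rhs holds; lhs holds on [1,5]. k = 5.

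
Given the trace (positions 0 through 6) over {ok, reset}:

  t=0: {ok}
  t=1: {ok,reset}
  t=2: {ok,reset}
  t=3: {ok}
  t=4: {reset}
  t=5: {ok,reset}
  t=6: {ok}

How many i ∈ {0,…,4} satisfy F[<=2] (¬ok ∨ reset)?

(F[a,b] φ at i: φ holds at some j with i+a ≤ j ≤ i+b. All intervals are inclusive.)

Evaluate at each i in [0,4]:
  i=0: ✓ (witness j=1)
  i=1: ✓ (witness j=1)
  i=2: ✓ (witness j=2)
  i=3: ✓ (witness j=4)
  i=4: ✓ (witness j=4)
Positions where it holds: {0, 1, 2, 3, 4} → 5.

5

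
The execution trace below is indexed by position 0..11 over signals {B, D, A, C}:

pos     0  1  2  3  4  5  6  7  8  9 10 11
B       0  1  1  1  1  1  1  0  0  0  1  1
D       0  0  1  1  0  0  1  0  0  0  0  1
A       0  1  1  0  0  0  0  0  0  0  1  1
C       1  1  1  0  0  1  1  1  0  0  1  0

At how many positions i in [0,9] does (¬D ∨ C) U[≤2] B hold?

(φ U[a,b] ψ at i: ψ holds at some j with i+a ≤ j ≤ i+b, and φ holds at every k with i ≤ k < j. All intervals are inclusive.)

9

Evaluate at each i in [0,9]:
  i=0: ✓ (rhs at j=1; lhs holds on [0,0])
  i=1: ✓ (rhs at j=1)
  i=2: ✓ (rhs at j=2)
  i=3: ✓ (rhs at j=3)
  i=4: ✓ (rhs at j=4)
  i=5: ✓ (rhs at j=5)
  i=6: ✓ (rhs at j=6)
  i=7: ✗ (no rhs in [7,9])
  i=8: ✓ (rhs at j=10; lhs holds on [8,9])
  i=9: ✓ (rhs at j=10; lhs holds on [9,9])
Positions where it holds: {0, 1, 2, 3, 4, 5, 6, 8, 9} → 9.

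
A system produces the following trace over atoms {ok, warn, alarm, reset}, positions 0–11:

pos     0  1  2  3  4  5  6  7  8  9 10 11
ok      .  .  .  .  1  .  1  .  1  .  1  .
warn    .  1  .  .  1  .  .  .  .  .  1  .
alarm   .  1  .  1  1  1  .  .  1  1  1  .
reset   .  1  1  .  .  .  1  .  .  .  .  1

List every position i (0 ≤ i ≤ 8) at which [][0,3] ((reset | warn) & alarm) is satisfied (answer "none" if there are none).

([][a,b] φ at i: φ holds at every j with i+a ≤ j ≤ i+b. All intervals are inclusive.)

Evaluate at each i in [0,8]:
  i=0: ✗ (fails at j=0)
  i=1: ✗ (fails at j=2)
  i=2: ✗ (fails at j=2)
  i=3: ✗ (fails at j=3)
  i=4: ✗ (fails at j=5)
  i=5: ✗ (fails at j=5)
  i=6: ✗ (fails at j=6)
  i=7: ✗ (fails at j=7)
  i=8: ✗ (fails at j=8)

none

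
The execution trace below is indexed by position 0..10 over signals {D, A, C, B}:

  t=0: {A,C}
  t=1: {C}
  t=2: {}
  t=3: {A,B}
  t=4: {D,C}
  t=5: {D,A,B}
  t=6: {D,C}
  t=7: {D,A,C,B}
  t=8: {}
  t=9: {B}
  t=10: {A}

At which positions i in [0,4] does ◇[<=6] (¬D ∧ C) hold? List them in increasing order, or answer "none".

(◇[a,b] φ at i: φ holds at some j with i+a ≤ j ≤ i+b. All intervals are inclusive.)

Evaluate at each i in [0,4]:
  i=0: ✓ (witness j=0)
  i=1: ✓ (witness j=1)
  i=2: ✗ (none in [2,8])
  i=3: ✗ (none in [3,9])
  i=4: ✗ (none in [4,10])

0, 1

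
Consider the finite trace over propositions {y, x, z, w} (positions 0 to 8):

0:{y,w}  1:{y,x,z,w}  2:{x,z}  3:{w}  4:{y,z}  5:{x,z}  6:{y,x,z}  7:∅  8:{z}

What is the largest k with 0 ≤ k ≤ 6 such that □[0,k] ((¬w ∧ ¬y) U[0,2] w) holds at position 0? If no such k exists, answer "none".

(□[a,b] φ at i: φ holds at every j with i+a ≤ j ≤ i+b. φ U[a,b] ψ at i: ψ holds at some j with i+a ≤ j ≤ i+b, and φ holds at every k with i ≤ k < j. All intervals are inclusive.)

((¬w ∧ ¬y) U[0,2] w) must hold from j=0 onward; find where it first fails.
  j=0: holds
  j=1: holds
  j=2: holds
  j=3: holds
  j=4: fails
Holds on [0,3], so largest k = 3.

3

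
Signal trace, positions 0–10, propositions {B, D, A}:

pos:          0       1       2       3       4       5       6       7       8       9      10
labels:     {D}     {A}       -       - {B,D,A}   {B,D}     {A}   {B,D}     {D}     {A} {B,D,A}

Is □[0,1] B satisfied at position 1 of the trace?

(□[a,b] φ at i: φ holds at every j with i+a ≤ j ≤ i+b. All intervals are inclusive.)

False

Check B at every j in [1,2]:
  j=1: false
  j=2: false
Fails at j=1 → formula fails.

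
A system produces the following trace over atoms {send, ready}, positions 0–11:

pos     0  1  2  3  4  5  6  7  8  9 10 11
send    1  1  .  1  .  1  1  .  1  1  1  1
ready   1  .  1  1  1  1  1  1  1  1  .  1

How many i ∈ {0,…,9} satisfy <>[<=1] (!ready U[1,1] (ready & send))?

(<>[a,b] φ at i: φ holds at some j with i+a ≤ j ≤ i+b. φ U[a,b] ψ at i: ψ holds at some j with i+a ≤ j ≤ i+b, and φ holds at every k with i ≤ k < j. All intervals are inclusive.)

1

Evaluate at each i in [0,9]:
  i=0: ✗ (none in [0,1])
  i=1: ✗ (none in [1,2])
  i=2: ✗ (none in [2,3])
  i=3: ✗ (none in [3,4])
  i=4: ✗ (none in [4,5])
  i=5: ✗ (none in [5,6])
  i=6: ✗ (none in [6,7])
  i=7: ✗ (none in [7,8])
  i=8: ✗ (none in [8,9])
  i=9: ✓ (witness j=10)
Positions where it holds: {9} → 1.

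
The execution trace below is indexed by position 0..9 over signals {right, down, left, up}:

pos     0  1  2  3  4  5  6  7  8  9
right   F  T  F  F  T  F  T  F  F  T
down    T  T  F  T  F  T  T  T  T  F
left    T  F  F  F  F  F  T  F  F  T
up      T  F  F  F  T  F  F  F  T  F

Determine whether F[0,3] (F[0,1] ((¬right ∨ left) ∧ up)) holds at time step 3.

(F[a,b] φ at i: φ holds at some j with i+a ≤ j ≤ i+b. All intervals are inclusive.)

Check F[0,1] ((¬right ∨ left) ∧ up) at each j in [3,6]:
  j=3: fails (none in [3,4])
  j=4: fails (none in [4,5])
  j=5: fails (none in [5,6])
  j=6: fails (none in [6,7])
No position in the window satisfies it → formula fails.

Does not hold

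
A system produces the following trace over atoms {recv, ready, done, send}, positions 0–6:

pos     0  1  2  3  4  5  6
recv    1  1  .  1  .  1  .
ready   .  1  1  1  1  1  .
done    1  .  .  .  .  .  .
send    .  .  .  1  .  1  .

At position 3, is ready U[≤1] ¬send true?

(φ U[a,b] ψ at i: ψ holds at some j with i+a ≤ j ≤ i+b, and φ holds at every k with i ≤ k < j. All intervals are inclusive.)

True

Need some j in [3,4] with ¬send, and ready at every k in [3,j-1].
  j=3: ¬send false.
  j=4: ¬send holds; ready holds at every k in [3,3] → satisfied.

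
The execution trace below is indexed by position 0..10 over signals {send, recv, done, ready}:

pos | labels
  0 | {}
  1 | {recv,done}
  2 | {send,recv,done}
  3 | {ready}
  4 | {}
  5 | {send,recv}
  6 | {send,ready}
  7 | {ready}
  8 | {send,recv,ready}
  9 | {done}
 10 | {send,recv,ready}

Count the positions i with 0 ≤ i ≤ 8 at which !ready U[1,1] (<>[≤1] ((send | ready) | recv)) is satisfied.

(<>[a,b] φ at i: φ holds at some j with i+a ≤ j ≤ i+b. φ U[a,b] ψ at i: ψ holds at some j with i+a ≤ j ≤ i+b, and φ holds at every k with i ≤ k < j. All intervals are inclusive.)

5

Evaluate at each i in [0,8]:
  i=0: ✓ (rhs at j=1; lhs holds on [0,0])
  i=1: ✓ (rhs at j=2; lhs holds on [1,1])
  i=2: ✓ (rhs at j=3; lhs holds on [2,2])
  i=3: ✗ (lhs fails at k=3 before rhs at j=4)
  i=4: ✓ (rhs at j=5; lhs holds on [4,4])
  i=5: ✓ (rhs at j=6; lhs holds on [5,5])
  i=6: ✗ (lhs fails at k=6 before rhs at j=7)
  i=7: ✗ (lhs fails at k=7 before rhs at j=8)
  i=8: ✗ (lhs fails at k=8 before rhs at j=9)
Positions where it holds: {0, 1, 2, 4, 5} → 5.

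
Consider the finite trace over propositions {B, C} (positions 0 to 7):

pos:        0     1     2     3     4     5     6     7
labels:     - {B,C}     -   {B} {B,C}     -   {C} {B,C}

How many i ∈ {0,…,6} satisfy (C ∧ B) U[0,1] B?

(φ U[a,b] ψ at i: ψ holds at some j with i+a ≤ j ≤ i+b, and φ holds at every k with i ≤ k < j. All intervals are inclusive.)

Evaluate at each i in [0,6]:
  i=0: ✗ (lhs fails at k=0 before rhs at j=1)
  i=1: ✓ (rhs at j=1)
  i=2: ✗ (lhs fails at k=2 before rhs at j=3)
  i=3: ✓ (rhs at j=3)
  i=4: ✓ (rhs at j=4)
  i=5: ✗ (no rhs in [5,6])
  i=6: ✗ (lhs fails at k=6 before rhs at j=7)
Positions where it holds: {1, 3, 4} → 3.

3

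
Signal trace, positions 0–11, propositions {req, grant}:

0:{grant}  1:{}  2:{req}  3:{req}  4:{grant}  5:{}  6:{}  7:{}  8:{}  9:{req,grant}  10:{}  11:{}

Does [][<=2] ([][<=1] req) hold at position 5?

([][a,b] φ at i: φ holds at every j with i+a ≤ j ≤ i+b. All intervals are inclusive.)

Check [][<=1] req at every j in [5,7]:
  j=5: fails at 5
  j=6: fails at 6
  j=7: fails at 7
Fails at j=5 → formula fails.

Does not hold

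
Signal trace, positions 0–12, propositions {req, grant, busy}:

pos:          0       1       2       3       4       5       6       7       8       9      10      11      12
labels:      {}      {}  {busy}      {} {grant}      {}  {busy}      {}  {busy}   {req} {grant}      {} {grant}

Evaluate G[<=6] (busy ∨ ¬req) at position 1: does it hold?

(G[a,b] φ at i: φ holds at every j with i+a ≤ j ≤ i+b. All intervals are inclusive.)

Check (busy ∨ ¬req) at every j in [1,7]:
  j=1: true
  j=2: true
  j=3: true
  j=4: true
  j=5: true
  j=6: true
  j=7: true
All positions satisfy it → formula holds.

True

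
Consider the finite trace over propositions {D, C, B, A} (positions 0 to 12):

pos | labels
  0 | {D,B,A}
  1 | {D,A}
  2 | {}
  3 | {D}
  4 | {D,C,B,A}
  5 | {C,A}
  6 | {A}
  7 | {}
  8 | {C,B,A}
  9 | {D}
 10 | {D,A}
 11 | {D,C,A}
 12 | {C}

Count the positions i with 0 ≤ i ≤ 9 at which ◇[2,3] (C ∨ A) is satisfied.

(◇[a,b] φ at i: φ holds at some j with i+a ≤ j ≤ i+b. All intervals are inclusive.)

Evaluate at each i in [0,9]:
  i=0: ✗ (none in [2,3])
  i=1: ✓ (witness j=4)
  i=2: ✓ (witness j=4)
  i=3: ✓ (witness j=5)
  i=4: ✓ (witness j=6)
  i=5: ✓ (witness j=8)
  i=6: ✓ (witness j=8)
  i=7: ✓ (witness j=10)
  i=8: ✓ (witness j=10)
  i=9: ✓ (witness j=11)
Positions where it holds: {1, 2, 3, 4, 5, 6, 7, 8, 9} → 9.

9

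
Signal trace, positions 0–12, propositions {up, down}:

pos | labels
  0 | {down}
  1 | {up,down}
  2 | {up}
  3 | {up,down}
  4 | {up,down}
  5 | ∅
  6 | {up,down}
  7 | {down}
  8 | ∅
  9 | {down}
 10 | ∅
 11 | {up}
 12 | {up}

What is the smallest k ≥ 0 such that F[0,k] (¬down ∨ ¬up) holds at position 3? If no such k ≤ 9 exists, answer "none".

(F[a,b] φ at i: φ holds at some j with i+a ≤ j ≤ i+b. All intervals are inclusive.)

2

Scan j = 3,4,… for (¬down ∨ ¬up):
  j=3: fails
  j=4: fails
  j=5: holds
First hit at j=5, so smallest k = 5-3 = 2.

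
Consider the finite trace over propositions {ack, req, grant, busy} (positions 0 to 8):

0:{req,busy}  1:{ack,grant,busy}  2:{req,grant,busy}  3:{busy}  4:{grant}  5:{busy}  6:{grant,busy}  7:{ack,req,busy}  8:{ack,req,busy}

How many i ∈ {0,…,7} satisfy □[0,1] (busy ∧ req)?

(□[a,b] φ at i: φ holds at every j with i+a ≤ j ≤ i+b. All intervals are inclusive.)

1

Evaluate at each i in [0,7]:
  i=0: ✗ (fails at j=1)
  i=1: ✗ (fails at j=1)
  i=2: ✗ (fails at j=3)
  i=3: ✗ (fails at j=3)
  i=4: ✗ (fails at j=4)
  i=5: ✗ (fails at j=5)
  i=6: ✗ (fails at j=6)
  i=7: ✓ (all of [7,8])
Positions where it holds: {7} → 1.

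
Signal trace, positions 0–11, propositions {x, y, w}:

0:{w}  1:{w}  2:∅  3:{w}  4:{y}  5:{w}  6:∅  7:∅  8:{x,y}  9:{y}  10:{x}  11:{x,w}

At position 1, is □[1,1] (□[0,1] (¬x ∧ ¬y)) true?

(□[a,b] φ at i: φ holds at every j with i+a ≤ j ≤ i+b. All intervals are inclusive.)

Check □[0,1] (¬x ∧ ¬y) at every j in [2,2]:
  j=2: holds on [2,3]
All positions satisfy it → formula holds.

Holds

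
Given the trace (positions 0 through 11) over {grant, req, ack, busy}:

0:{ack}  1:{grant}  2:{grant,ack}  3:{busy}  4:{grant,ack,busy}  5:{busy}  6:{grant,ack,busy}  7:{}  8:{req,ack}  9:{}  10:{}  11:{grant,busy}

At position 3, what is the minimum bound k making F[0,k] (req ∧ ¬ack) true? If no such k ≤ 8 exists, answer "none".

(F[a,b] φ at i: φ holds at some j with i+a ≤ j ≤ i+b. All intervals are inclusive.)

Scan j = 3,4,… for (req ∧ ¬ack):
  j=3: fails
  j=4: fails
  j=5: fails
  j=6: fails
  j=7: fails
  j=8: fails
  j=9: fails
  j=10: fails
  j=11: fails
No j in [3,11] satisfies it → none.

none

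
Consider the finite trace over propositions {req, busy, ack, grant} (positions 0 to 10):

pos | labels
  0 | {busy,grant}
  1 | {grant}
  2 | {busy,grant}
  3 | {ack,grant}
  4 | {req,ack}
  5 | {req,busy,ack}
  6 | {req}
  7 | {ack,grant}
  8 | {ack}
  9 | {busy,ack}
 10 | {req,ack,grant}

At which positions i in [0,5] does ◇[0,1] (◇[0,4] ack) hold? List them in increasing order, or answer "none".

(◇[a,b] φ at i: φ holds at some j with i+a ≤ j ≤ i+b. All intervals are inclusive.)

0, 1, 2, 3, 4, 5

Evaluate at each i in [0,5]:
  i=0: ✓ (witness j=0)
  i=1: ✓ (witness j=1)
  i=2: ✓ (witness j=2)
  i=3: ✓ (witness j=3)
  i=4: ✓ (witness j=4)
  i=5: ✓ (witness j=5)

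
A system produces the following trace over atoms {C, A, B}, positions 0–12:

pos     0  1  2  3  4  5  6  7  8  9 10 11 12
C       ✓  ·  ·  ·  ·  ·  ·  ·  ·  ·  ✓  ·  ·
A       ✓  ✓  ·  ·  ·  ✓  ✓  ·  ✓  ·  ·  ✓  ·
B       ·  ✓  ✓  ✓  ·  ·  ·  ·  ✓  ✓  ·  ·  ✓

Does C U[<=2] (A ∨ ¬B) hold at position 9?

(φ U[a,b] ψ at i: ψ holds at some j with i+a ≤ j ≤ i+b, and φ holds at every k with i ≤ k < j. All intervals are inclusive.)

False

Need some j in [9,11] with (A ∨ ¬B), and C at every k in [9,j-1].
  j=9: (A ∨ ¬B) false.
  j=10: (A ∨ ¬B) holds, but C fails at k=9 → not this j.
  j=11: (A ∨ ¬B) holds, but C fails at k=9 → not this j.
No j in the window works → until fails.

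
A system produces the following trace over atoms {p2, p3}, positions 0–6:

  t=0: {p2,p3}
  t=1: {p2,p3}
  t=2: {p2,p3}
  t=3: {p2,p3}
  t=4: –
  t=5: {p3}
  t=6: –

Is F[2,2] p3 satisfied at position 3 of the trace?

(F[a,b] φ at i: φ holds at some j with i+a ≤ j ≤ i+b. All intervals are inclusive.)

Check p3 at each j in [5,5]:
  j=5: true
Found at j=5 → formula holds.

Yes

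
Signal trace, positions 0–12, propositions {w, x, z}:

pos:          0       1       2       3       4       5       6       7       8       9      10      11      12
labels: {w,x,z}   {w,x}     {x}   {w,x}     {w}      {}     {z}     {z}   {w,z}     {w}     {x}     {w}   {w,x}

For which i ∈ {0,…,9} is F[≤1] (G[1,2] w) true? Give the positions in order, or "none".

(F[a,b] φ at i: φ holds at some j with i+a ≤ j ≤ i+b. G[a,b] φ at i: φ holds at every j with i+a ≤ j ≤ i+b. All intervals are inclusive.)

Evaluate at each i in [0,9]:
  i=0: ✗ (none in [0,1])
  i=1: ✓ (witness j=2)
  i=2: ✓ (witness j=2)
  i=3: ✗ (none in [3,4])
  i=4: ✗ (none in [4,5])
  i=5: ✗ (none in [5,6])
  i=6: ✓ (witness j=7)
  i=7: ✓ (witness j=7)
  i=8: ✗ (none in [8,9])
  i=9: ✓ (witness j=10)

1, 2, 6, 7, 9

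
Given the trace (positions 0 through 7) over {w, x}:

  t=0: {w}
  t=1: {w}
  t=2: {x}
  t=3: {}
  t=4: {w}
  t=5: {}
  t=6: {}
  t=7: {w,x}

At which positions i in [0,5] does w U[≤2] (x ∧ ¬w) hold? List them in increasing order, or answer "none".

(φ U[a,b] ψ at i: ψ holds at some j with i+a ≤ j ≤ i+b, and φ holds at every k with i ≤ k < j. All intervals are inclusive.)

Evaluate at each i in [0,5]:
  i=0: ✓ (rhs at j=2; lhs holds on [0,1])
  i=1: ✓ (rhs at j=2; lhs holds on [1,1])
  i=2: ✓ (rhs at j=2)
  i=3: ✗ (no rhs in [3,5])
  i=4: ✗ (no rhs in [4,6])
  i=5: ✗ (no rhs in [5,7])

0, 1, 2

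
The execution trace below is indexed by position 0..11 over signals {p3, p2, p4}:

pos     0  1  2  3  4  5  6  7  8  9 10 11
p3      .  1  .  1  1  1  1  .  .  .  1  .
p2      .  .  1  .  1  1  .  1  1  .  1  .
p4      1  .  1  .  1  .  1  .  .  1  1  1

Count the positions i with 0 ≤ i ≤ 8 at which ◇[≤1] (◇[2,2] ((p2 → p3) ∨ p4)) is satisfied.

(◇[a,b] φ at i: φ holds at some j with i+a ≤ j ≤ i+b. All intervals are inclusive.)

8

Evaluate at each i in [0,8]:
  i=0: ✓ (witness j=0)
  i=1: ✓ (witness j=1)
  i=2: ✓ (witness j=2)
  i=3: ✓ (witness j=3)
  i=4: ✓ (witness j=4)
  i=5: ✗ (none in [5,6])
  i=6: ✓ (witness j=7)
  i=7: ✓ (witness j=7)
  i=8: ✓ (witness j=8)
Positions where it holds: {0, 1, 2, 3, 4, 6, 7, 8} → 8.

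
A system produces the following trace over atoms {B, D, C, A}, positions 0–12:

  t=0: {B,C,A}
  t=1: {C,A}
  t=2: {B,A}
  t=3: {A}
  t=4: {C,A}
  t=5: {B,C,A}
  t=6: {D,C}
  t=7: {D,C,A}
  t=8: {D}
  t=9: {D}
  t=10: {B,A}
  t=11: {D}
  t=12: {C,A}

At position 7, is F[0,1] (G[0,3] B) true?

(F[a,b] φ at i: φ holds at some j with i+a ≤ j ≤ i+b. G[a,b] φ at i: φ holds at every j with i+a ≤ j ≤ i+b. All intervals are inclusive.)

Check G[0,3] B at each j in [7,8]:
  j=7: fails at 7
  j=8: fails at 8
No position in the window satisfies it → formula fails.

False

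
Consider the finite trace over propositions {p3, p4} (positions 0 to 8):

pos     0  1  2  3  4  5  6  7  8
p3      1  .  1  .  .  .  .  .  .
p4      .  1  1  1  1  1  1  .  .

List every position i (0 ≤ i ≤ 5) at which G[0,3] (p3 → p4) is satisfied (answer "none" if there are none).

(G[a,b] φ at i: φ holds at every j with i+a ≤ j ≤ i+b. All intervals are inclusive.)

1, 2, 3, 4, 5

Evaluate at each i in [0,5]:
  i=0: ✗ (fails at j=0)
  i=1: ✓ (all of [1,4])
  i=2: ✓ (all of [2,5])
  i=3: ✓ (all of [3,6])
  i=4: ✓ (all of [4,7])
  i=5: ✓ (all of [5,8])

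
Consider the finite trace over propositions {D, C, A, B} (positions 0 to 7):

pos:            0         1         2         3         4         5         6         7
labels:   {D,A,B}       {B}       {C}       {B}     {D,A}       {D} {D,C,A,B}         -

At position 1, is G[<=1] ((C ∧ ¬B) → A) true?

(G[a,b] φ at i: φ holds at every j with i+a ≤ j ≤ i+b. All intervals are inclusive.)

No

Check ((C ∧ ¬B) → A) at every j in [1,2]:
  j=1: antecedent false → ✓
  j=2: antecedent true; consequent false → ✗
Fails at j=2 → formula fails.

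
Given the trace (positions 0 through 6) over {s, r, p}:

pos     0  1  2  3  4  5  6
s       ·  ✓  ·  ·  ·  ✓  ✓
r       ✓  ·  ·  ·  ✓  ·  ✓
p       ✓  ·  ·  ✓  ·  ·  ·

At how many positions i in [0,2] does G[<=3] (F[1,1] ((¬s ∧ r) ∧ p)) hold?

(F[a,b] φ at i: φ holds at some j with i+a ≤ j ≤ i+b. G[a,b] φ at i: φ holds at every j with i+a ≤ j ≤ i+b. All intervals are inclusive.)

0

Evaluate at each i in [0,2]:
  i=0: ✗ (fails at j=0)
  i=1: ✗ (fails at j=1)
  i=2: ✗ (fails at j=2)
Positions where it holds: {} → 0.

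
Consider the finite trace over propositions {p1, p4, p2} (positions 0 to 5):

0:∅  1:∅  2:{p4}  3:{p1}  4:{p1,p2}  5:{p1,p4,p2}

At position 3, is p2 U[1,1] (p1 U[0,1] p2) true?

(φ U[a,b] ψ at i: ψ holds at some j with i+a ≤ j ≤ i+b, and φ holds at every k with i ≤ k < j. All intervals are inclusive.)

Need some j in [4,4] with (p1 U[0,1] p2), and p2 at every k in [3,j-1].
  j=4: (p1 U[0,1] p2) holds, but p2 fails at k=3 → not this j.
No j in the window works → until fails.

Does not hold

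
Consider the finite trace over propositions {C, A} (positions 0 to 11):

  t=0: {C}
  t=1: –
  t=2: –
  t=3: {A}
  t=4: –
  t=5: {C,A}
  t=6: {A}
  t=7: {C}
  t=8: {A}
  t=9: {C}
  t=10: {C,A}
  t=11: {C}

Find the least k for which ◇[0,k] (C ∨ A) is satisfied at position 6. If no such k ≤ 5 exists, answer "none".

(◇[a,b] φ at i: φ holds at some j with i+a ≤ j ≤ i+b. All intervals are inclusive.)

0

Scan j = 6,7,… for (C ∨ A):
  j=6: holds
First hit at j=6, so smallest k = 6-6 = 0.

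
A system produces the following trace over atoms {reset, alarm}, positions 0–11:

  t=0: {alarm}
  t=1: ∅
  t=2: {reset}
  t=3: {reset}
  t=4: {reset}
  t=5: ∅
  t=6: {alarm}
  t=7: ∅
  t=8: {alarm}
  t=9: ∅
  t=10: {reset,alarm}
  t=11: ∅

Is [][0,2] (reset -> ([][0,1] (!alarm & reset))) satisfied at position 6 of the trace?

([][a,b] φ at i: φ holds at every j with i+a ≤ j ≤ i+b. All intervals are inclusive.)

Check (reset -> ([][0,1] (!alarm & reset))) at every j in [6,8]:
  j=6: antecedent false → ✓
  j=7: antecedent false → ✓
  j=8: antecedent false → ✓
All positions satisfy it → formula holds.

True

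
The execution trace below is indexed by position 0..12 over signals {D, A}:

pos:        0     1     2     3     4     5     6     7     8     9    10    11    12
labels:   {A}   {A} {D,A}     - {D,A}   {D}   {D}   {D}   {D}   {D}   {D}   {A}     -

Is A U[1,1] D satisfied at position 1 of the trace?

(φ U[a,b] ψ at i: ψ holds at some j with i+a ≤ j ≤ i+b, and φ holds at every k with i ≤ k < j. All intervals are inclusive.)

Need some j in [2,2] with D, and A at every k in [1,j-1].
  j=2: D holds; A holds at every k in [1,1] → satisfied.

Yes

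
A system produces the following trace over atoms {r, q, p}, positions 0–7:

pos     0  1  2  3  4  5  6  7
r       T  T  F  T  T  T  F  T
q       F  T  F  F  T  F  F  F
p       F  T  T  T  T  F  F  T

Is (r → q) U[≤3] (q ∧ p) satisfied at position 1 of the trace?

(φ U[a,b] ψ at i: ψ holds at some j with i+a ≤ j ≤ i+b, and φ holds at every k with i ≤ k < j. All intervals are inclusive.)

Need some j in [1,4] with (q ∧ p), and (r → q) at every k in [1,j-1].
  j=1: (q ∧ p) holds; no prefix to check → satisfied.

Holds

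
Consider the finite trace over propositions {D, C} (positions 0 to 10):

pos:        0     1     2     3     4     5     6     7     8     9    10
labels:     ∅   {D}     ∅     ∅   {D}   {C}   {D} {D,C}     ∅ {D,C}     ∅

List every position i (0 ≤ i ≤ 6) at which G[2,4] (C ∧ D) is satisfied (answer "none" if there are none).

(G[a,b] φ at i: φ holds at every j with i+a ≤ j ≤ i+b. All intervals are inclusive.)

none

Evaluate at each i in [0,6]:
  i=0: ✗ (fails at j=2)
  i=1: ✗ (fails at j=3)
  i=2: ✗ (fails at j=4)
  i=3: ✗ (fails at j=5)
  i=4: ✗ (fails at j=6)
  i=5: ✗ (fails at j=8)
  i=6: ✗ (fails at j=8)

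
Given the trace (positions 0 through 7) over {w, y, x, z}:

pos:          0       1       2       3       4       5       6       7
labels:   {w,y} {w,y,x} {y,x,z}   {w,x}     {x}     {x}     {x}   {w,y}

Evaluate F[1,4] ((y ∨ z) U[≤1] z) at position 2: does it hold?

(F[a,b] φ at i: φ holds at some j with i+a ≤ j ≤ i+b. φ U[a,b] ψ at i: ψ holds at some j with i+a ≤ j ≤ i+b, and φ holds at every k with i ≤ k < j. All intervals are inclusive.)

Check ((y ∨ z) U[≤1] z) at each j in [3,6]:
  j=3: fails
  j=4: fails
  j=5: fails
  j=6: fails
No position in the window satisfies it → formula fails.

No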